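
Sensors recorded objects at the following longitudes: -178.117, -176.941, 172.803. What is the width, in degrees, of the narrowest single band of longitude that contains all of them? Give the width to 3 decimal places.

10.256°

Sort the longitudes: -178.117°, -176.941°, +172.803°.
Eastward gaps between consecutive values (wrapping around): 1.176°, 349.744°, 9.080°.
Largest gap = 349.744° ⇒ minimal covering band is its complement: 360° − 349.744° = 10.256°.
Band runs from +172.803° eastward to -176.941°, crossing the antimeridian.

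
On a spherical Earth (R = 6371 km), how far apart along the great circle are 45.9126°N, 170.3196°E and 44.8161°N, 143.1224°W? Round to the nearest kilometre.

Δλ = -143.1224 − 170.3196 = -313.4420°; wrapped into (−180°, 180°]: 46.5580°.
Δφ = 44.8161 − 45.9126 = -1.0965°.
a = sin²(Δφ/2) + cos φ₁ · cos φ₂ · sin²(Δλ/2) = 0.077179.
c = 2·atan2(√a, √(1−a)) = 0.56303 rad → d = 6371·c ≈ 3587.06 km.

3587 km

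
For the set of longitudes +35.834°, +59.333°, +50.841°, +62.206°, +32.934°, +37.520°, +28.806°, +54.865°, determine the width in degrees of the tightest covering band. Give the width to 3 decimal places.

33.400°

Sort the longitudes: +28.806°, +32.934°, +35.834°, +37.520°, +50.841°, +54.865°, +59.333°, +62.206°.
Eastward gaps between consecutive values (wrapping around): 4.128°, 2.900°, 1.686°, 13.321°, 4.024°, 4.468°, 2.873°, 326.600°.
Largest gap = 326.600° ⇒ minimal covering band is its complement: 360° − 326.600° = 33.400°.
Band runs from +28.806° eastward to +62.206°.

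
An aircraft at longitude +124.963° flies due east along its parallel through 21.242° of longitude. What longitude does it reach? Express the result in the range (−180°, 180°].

Start at +124.963°; shift +21.242° → +146.205°.
+146.205° already lies in (−180°, 180°].

+146.205°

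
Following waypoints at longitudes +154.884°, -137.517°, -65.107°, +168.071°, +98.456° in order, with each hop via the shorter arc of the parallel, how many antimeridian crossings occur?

Leg 1: +154.884° → -137.517°, shortest Δλ = 67.599° (east) — crosses 180°.
Leg 2: -137.517° → -65.107°, shortest Δλ = 72.41° (east) — does not cross 180°.
Leg 3: -65.107° → +168.071°, shortest Δλ = -126.822° (west) — crosses 180°.
Leg 4: +168.071° → +98.456°, shortest Δλ = -69.615° (west) — does not cross 180°.
Total crossings: 2.

2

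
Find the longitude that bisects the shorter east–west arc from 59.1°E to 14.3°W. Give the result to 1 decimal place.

22.4°E

Signed shortest Δλ from +59.1° to -14.3° is -73.4°.
Midpoint longitude = +59.1° + (-73.4°)/2 = +59.1° − 36.7° = +22.4°.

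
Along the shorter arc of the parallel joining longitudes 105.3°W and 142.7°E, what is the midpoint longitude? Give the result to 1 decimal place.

Signed shortest Δλ from -105.3° to +142.7° is -112.0°.
Midpoint longitude = -105.3° + (-112.0°)/2 = -105.3° − 56.0° = -161.3°.
(The naïve average (-105.3 + +142.7)/2 = 18.7° is on the wrong side of the globe.)

161.3°W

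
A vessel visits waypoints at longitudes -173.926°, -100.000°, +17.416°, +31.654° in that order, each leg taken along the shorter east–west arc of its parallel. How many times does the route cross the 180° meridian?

0

Leg 1: -173.926° → -100.000°, shortest Δλ = 73.926° (east) — does not cross 180°.
Leg 2: -100.000° → +17.416°, shortest Δλ = 117.416° (east) — does not cross 180°.
Leg 3: +17.416° → +31.654°, shortest Δλ = 14.238° (east) — does not cross 180°.
Total crossings: 0.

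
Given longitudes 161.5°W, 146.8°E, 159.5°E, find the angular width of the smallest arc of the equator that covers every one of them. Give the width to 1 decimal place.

Sort the longitudes: -161.5°, +146.8°, +159.5°.
Eastward gaps between consecutive values (wrapping around): 308.3°, 12.7°, 39.0°.
Largest gap = 308.3° ⇒ minimal covering band is its complement: 360° − 308.3° = 51.7°.
Band runs from +146.8° eastward to -161.5°, crossing the antimeridian.

51.7°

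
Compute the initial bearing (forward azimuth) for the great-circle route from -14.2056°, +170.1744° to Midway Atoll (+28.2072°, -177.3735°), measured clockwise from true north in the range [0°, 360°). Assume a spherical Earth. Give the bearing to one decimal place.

15.8°

Δλ = -177.3735 − 170.1744 = -347.5479°; wrapped into (−180°, 180°]: 12.4521°.
θ = atan2( sin Δλ · cos φ₂ , cos φ₁ · sin φ₂ − sin φ₁ · cos φ₂ · cos Δλ )
  = atan2(0.19002, 0.66938) = 15.848° → normalised to [0°, 360°): 15.848°.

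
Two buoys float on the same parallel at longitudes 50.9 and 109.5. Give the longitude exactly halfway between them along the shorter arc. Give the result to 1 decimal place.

+80.2°

Signed shortest Δλ from +50.9° to +109.5° is +58.6°.
Midpoint longitude = +50.9° + (+58.6°)/2 = +50.9° + 29.3° = +80.2°.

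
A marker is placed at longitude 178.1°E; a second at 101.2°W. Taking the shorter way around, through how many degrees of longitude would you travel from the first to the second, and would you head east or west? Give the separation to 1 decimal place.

Raw difference: -101.2 − 178.1 = -279.3°.
Normalise into (−180°, 180°]: -279.3° + 360° = 80.7°.
Positive ⇒ the second point lies to the east; separation 80.7°.

80.7° east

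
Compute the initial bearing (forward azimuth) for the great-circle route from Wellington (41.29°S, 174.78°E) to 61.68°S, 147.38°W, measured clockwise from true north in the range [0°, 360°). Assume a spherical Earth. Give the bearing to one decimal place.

144.9°

Δλ = -147.38 − 174.78 = -322.16°; wrapped into (−180°, 180°]: 37.84°.
θ = atan2( sin Δλ · cos φ₂ , cos φ₁ · sin φ₂ − sin φ₁ · cos φ₂ · cos Δλ )
  = atan2(0.29102, -0.41423) = 144.910° → normalised to [0°, 360°): 144.910°.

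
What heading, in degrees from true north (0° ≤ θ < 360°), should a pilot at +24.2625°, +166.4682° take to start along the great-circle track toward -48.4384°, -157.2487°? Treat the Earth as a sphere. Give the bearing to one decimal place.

156.5°

Δλ = -157.2487 − 166.4682 = -323.7169°; wrapped into (−180°, 180°]: 36.2831°.
θ = atan2( sin Δλ · cos φ₂ , cos φ₁ · sin φ₂ − sin φ₁ · cos φ₂ · cos Δλ )
  = atan2(0.39260, -0.90191) = 156.477° → normalised to [0°, 360°): 156.477°.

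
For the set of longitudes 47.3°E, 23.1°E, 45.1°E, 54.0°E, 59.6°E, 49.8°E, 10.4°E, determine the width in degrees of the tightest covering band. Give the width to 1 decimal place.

49.2°

Sort the longitudes: +10.4°, +23.1°, +45.1°, +47.3°, +49.8°, +54.0°, +59.6°.
Eastward gaps between consecutive values (wrapping around): 12.7°, 22.0°, 2.2°, 2.5°, 4.2°, 5.6°, 310.8°.
Largest gap = 310.8° ⇒ minimal covering band is its complement: 360° − 310.8° = 49.2°.
Band runs from +10.4° eastward to +59.6°.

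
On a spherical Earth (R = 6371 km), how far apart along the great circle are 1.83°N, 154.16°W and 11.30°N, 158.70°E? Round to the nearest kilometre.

Δλ = 158.70 − -154.16 = 312.86°; wrapped into (−180°, 180°]: -47.14°.
Δφ = 11.30 − 1.83 = 9.47°.
a = sin²(Δφ/2) + cos φ₁ · cos φ₂ · sin²(Δλ/2) = 0.163530.
c = 2·atan2(√a, √(1−a)) = 0.83262 rad → d = 6371·c ≈ 5304.62 km.

5305 km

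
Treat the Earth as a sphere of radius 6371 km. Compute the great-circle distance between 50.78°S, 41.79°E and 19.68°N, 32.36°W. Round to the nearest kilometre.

10635 km

Δλ = -32.36 − 41.79 = -74.15°.
Δφ = 19.68 − -50.78 = 70.46°.
a = sin²(Δφ/2) + cos φ₁ · cos φ₂ · sin²(Δλ/2) = 0.549147.
c = 2·atan2(√a, √(1−a)) = 1.66925 rad → d = 6371·c ≈ 10634.79 km.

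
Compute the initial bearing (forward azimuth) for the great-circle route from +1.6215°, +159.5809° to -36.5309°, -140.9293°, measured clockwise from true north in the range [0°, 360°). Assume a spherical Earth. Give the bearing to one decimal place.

131.2°

Δλ = -140.9293 − 159.5809 = -300.5102°; wrapped into (−180°, 180°]: 59.4898°.
θ = atan2( sin Δλ · cos φ₂ , cos φ₁ · sin φ₂ − sin φ₁ · cos φ₂ · cos Δλ )
  = atan2(0.69228, -0.60656) = 131.224° → normalised to [0°, 360°): 131.224°.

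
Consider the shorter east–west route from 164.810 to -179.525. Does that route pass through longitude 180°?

Naïve |-179.525 − 164.810| = 344.335° > 180°, so the shorter arc goes the other way round — across 180°.
Signed shortest Δλ = ((-179.525 − 164.810 + 180) mod 360) − 180 = 15.665°.
Going east by 15.665° from +164.810° passes through 180° before reaching -179.525°.

Yes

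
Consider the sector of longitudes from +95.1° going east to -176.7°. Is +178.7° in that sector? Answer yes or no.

Band width going east from +95.1° to -176.7°: ((-176.7 − 95.1) mod 360) = 88.2°.
Offset of +178.7° east of the west edge: ((178.7 − 95.1) mod 360) = 83.6°.
83.6° ≤ 88.2° ⇒ inside.

Yes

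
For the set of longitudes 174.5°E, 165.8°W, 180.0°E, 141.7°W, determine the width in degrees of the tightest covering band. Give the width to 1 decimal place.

Sort the longitudes: -165.8°, -141.7°, +174.5°, +180.0°.
Eastward gaps between consecutive values (wrapping around): 24.1°, 316.2°, 5.5°, 14.2°.
Largest gap = 316.2° ⇒ minimal covering band is its complement: 360° − 316.2° = 43.8°.
Band runs from +174.5° eastward to -141.7°, crossing the antimeridian.

43.8°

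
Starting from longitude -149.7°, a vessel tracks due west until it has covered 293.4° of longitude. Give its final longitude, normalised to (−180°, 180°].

-83.1°

Start at -149.7°; shift −293.4° → -443.1°.
-443.1° lies outside (−180°, 180°]; add 360° → -83.1°.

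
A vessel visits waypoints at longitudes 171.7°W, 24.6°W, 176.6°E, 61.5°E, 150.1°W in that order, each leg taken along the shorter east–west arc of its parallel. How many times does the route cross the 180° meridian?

2

Leg 1: -171.7° → -24.6°, shortest Δλ = 147.1° (east) — does not cross 180°.
Leg 2: -24.6° → +176.6°, shortest Δλ = -158.8° (west) — crosses 180°.
Leg 3: +176.6° → +61.5°, shortest Δλ = -115.1° (west) — does not cross 180°.
Leg 4: +61.5° → -150.1°, shortest Δλ = 148.4° (east) — crosses 180°.
Total crossings: 2.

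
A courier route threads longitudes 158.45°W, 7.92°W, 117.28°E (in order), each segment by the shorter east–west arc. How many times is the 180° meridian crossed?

Leg 1: -158.45° → -7.92°, shortest Δλ = 150.53° (east) — does not cross 180°.
Leg 2: -7.92° → +117.28°, shortest Δλ = 125.2° (east) — does not cross 180°.
Total crossings: 0.

0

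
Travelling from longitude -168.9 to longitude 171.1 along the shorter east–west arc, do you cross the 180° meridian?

Yes

Naïve |171.1 − -168.9| = 340.0° > 180°, so the shorter arc goes the other way round — across 180°.
Signed shortest Δλ = ((171.1 − -168.9 + 180) mod 360) − 180 = -20.0°.
Going west by 20.0° from -168.9° passes through 180° before reaching +171.1°.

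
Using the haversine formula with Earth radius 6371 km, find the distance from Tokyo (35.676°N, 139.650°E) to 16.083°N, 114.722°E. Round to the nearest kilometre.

Δλ = 114.722 − 139.650 = -24.928°.
Δφ = 16.083 − 35.676 = -19.593°.
a = sin²(Δφ/2) + cos φ₁ · cos φ₂ · sin²(Δλ/2) = 0.065309.
c = 2·atan2(√a, √(1−a)) = 0.51685 rad → d = 6371·c ≈ 3292.82 km.

3293 km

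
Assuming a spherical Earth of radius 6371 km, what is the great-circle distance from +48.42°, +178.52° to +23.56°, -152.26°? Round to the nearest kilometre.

Δλ = -152.26 − 178.52 = -330.78°; wrapped into (−180°, 180°]: 29.22°.
Δφ = 23.56 − 48.42 = -24.86°.
a = sin²(Δφ/2) + cos φ₁ · cos φ₂ · sin²(Δλ/2) = 0.085036.
c = 2·atan2(√a, √(1−a)) = 0.59182 rad → d = 6371·c ≈ 3770.48 km.

3770 km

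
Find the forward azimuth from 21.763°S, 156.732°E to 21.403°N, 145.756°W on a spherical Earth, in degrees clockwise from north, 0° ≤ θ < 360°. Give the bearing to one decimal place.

Δλ = -145.756 − 156.732 = -302.488°; wrapped into (−180°, 180°]: 57.512°.
θ = atan2( sin Δλ · cos φ₂ , cos φ₁ · sin φ₂ − sin φ₁ · cos φ₂ · cos Δλ )
  = atan2(0.78533, 0.52433) = 56.271° → normalised to [0°, 360°): 56.271°.

56.3°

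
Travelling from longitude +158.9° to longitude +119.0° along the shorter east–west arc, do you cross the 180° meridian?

Signed shortest Δλ = ((119.0 − 158.9 + 180) mod 360) − 180 = -39.9°.
Going west by 39.9° from +158.9° reaches +119.0° without touching 180°.

No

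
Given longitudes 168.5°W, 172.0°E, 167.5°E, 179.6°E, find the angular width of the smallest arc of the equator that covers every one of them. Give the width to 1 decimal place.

Sort the longitudes: -168.5°, +167.5°, +172.0°, +179.6°.
Eastward gaps between consecutive values (wrapping around): 336.0°, 4.5°, 7.6°, 11.9°.
Largest gap = 336.0° ⇒ minimal covering band is its complement: 360° − 336.0° = 24.0°.
Band runs from +167.5° eastward to -168.5°, crossing the antimeridian.

24.0°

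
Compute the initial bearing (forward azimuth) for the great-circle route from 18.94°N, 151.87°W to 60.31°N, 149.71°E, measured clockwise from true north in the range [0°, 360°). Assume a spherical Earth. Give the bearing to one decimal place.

330.2°

Δλ = 149.71 − -151.87 = 301.58°; wrapped into (−180°, 180°]: -58.42°.
θ = atan2( sin Δλ · cos φ₂ , cos φ₁ · sin φ₂ − sin φ₁ · cos φ₂ · cos Δλ )
  = atan2(-0.42196, 0.73749) = -29.776° → normalised to [0°, 360°): 330.224°.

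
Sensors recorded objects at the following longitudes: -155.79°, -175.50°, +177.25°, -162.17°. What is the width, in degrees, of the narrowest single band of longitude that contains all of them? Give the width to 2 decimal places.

Sort the longitudes: -175.50°, -162.17°, -155.79°, +177.25°.
Eastward gaps between consecutive values (wrapping around): 13.33°, 6.38°, 333.04°, 7.25°.
Largest gap = 333.04° ⇒ minimal covering band is its complement: 360° − 333.04° = 26.96°.
Band runs from +177.25° eastward to -155.79°, crossing the antimeridian.

26.96°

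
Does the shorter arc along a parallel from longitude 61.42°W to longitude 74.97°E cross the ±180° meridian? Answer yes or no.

Signed shortest Δλ = ((74.97 − -61.42 + 180) mod 360) − 180 = 136.39°.
Going east by 136.39° from -61.42° reaches +74.97° without touching 180°.

No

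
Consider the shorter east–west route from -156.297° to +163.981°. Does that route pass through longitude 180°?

Yes

Naïve |163.981 − -156.297| = 320.278° > 180°, so the shorter arc goes the other way round — across 180°.
Signed shortest Δλ = ((163.981 − -156.297 + 180) mod 360) − 180 = -39.722°.
Going west by 39.722° from -156.297° passes through 180° before reaching +163.981°.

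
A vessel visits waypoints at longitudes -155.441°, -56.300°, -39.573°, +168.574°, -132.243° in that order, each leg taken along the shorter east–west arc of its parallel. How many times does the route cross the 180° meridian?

2

Leg 1: -155.441° → -56.300°, shortest Δλ = 99.141° (east) — does not cross 180°.
Leg 2: -56.300° → -39.573°, shortest Δλ = 16.727° (east) — does not cross 180°.
Leg 3: -39.573° → +168.574°, shortest Δλ = -151.853° (west) — crosses 180°.
Leg 4: +168.574° → -132.243°, shortest Δλ = 59.183° (east) — crosses 180°.
Total crossings: 2.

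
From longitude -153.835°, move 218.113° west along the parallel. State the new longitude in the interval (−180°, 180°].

-11.948°

Start at -153.835°; shift −218.113° → -371.948°.
-371.948° lies outside (−180°, 180°]; add 360° → -11.948°.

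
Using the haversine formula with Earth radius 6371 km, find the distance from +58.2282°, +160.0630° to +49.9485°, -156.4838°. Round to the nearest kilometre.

2921 km

Δλ = -156.4838 − 160.0630 = -316.5468°; wrapped into (−180°, 180°]: 43.4532°.
Δφ = 49.9485 − 58.2282 = -8.2797°.
a = sin²(Δφ/2) + cos φ₁ · cos φ₂ · sin²(Δλ/2) = 0.051640.
c = 2·atan2(√a, √(1−a)) = 0.45849 rad → d = 6371·c ≈ 2921.06 km.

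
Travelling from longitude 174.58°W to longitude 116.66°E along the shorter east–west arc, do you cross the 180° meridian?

Naïve |116.66 − -174.58| = 291.24° > 180°, so the shorter arc goes the other way round — across 180°.
Signed shortest Δλ = ((116.66 − -174.58 + 180) mod 360) − 180 = -68.76°.
Going west by 68.76° from -174.58° passes through 180° before reaching +116.66°.

Yes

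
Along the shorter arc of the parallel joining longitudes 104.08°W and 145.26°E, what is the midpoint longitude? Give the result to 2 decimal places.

Signed shortest Δλ from -104.08° to +145.26° is -110.66°.
Midpoint longitude = -104.08° + (-110.66°)/2 = -104.08° − 55.33° = -159.41°.
(The naïve average (-104.08 + +145.26)/2 = 20.59° is on the wrong side of the globe.)

159.41°W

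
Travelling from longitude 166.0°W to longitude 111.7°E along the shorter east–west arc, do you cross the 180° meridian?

Naïve |111.7 − -166.0| = 277.7° > 180°, so the shorter arc goes the other way round — across 180°.
Signed shortest Δλ = ((111.7 − -166.0 + 180) mod 360) − 180 = -82.3°.
Going west by 82.3° from -166.0° passes through 180° before reaching +111.7°.

Yes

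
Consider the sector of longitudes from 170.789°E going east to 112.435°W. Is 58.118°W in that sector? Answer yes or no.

Band width going east from +170.789° to -112.435°: ((-112.435 − 170.789) mod 360) = 76.776°.
Offset of -58.118° east of the west edge: ((-58.118 − 170.789) mod 360) = 131.093°.
131.093° > 76.776° ⇒ outside.

No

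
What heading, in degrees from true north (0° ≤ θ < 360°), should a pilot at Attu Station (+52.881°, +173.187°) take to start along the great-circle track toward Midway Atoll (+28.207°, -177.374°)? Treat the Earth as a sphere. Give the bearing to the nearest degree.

Δλ = -177.374 − 173.187 = -350.561°; wrapped into (−180°, 180°]: 9.439°.
θ = atan2( sin Δλ · cos φ₂ , cos φ₁ · sin φ₂ − sin φ₁ · cos φ₂ · cos Δλ )
  = atan2(0.14452, -0.40794) = 160.492° → normalised to [0°, 360°): 160.492°.

160°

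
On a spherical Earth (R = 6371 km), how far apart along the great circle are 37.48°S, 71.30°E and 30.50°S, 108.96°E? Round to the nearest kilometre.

Δλ = 108.96 − 71.30 = 37.66°.
Δφ = -30.50 − -37.48 = 6.98°.
a = sin²(Δφ/2) + cos φ₁ · cos φ₂ · sin²(Δλ/2) = 0.074936.
c = 2·atan2(√a, √(1−a)) = 0.55457 rad → d = 6371·c ≈ 3533.16 km.

3533 km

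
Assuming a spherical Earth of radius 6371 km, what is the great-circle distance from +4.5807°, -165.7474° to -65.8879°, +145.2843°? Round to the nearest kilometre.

8761 km

Δλ = 145.2843 − -165.7474 = 311.0317°; wrapped into (−180°, 180°]: -48.9683°.
Δφ = -65.8879 − 4.5807 = -70.4686°.
a = sin²(Δφ/2) + cos φ₁ · cos φ₂ · sin²(Δλ/2) = 0.402783.
c = 2·atan2(√a, √(1−a)) = 1.37512 rad → d = 6371·c ≈ 8760.86 km.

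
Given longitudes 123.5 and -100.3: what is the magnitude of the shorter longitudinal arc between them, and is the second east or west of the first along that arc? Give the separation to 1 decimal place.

136.2° east

Raw difference: -100.3 − 123.5 = -223.8°.
Normalise into (−180°, 180°]: -223.8° + 360° = 136.2°.
Positive ⇒ the second point lies to the east; separation 136.2°.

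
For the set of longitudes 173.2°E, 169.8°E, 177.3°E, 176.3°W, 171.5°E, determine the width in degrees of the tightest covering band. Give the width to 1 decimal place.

Sort the longitudes: -176.3°, +169.8°, +171.5°, +173.2°, +177.3°.
Eastward gaps between consecutive values (wrapping around): 346.1°, 1.7°, 1.7°, 4.1°, 6.4°.
Largest gap = 346.1° ⇒ minimal covering band is its complement: 360° − 346.1° = 13.9°.
Band runs from +169.8° eastward to -176.3°, crossing the antimeridian.

13.9°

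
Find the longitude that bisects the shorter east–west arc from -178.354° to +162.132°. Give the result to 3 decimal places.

+171.889°

Signed shortest Δλ from -178.354° to +162.132° is -19.514°.
Midpoint longitude = -178.354° + (-19.514°)/2 = -178.354° − 9.757° = -188.111°.
Normalise into (−180°, 180°]: +171.889°.
(The naïve average (-178.354 + +162.132)/2 = -8.111° is on the wrong side of the globe.)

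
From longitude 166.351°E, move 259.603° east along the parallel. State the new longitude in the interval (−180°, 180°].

Start at +166.351°; shift +259.603° → +425.954°.
+425.954° lies outside (−180°, 180°]; subtract 360° → +65.954°.

65.954°E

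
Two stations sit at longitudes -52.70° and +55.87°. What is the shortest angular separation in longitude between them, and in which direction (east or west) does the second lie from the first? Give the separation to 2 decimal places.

108.57° east

Raw difference: 55.87 − -52.70 = 108.57°.
Normalise into (−180°, 180°]: 108.57° stays 108.57°.
Positive ⇒ the second point lies to the east; separation 108.57°.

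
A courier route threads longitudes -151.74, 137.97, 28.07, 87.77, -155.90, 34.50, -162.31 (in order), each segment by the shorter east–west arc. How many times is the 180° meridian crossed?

4

Leg 1: -151.74° → +137.97°, shortest Δλ = -70.29° (west) — crosses 180°.
Leg 2: +137.97° → +28.07°, shortest Δλ = -109.9° (west) — does not cross 180°.
Leg 3: +28.07° → +87.77°, shortest Δλ = 59.7° (east) — does not cross 180°.
Leg 4: +87.77° → -155.90°, shortest Δλ = 116.33° (east) — crosses 180°.
Leg 5: -155.90° → +34.50°, shortest Δλ = -169.6° (west) — crosses 180°.
Leg 6: +34.50° → -162.31°, shortest Δλ = 163.19° (east) — crosses 180°.
Total crossings: 4.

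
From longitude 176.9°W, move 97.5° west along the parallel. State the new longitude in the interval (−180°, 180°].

85.6°E

Start at -176.9°; shift −97.5° → -274.4°.
-274.4° lies outside (−180°, 180°]; add 360° → +85.6°.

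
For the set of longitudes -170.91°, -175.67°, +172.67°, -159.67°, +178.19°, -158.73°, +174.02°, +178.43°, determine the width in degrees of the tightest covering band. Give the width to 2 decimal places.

28.60°

Sort the longitudes: -175.67°, -170.91°, -159.67°, -158.73°, +172.67°, +174.02°, +178.19°, +178.43°.
Eastward gaps between consecutive values (wrapping around): 4.76°, 11.24°, 0.94°, 331.40°, 1.35°, 4.17°, 0.24°, 5.90°.
Largest gap = 331.40° ⇒ minimal covering band is its complement: 360° − 331.40° = 28.60°.
Band runs from +172.67° eastward to -158.73°, crossing the antimeridian.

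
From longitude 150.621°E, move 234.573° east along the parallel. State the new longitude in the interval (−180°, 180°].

25.194°E

Start at +150.621°; shift +234.573° → +385.194°.
+385.194° lies outside (−180°, 180°]; subtract 360° → +25.194°.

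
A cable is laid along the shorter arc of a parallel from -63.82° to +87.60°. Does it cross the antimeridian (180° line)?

No

Signed shortest Δλ = ((87.60 − -63.82 + 180) mod 360) − 180 = 151.42°.
Going east by 151.42° from -63.82° reaches +87.60° without touching 180°.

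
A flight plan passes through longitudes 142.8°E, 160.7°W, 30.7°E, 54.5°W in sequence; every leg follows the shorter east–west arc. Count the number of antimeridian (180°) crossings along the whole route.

Leg 1: +142.8° → -160.7°, shortest Δλ = 56.5° (east) — crosses 180°.
Leg 2: -160.7° → +30.7°, shortest Δλ = -168.6° (west) — crosses 180°.
Leg 3: +30.7° → -54.5°, shortest Δλ = -85.2° (west) — does not cross 180°.
Total crossings: 2.

2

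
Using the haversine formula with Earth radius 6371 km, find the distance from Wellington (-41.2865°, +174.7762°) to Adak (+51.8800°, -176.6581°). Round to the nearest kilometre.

Δλ = -176.6581 − 174.7762 = -351.4343°; wrapped into (−180°, 180°]: 8.5657°.
Δφ = 51.8800 − -41.2865 = 93.1665°.
a = sin²(Δφ/2) + cos φ₁ · cos φ₂ · sin²(Δλ/2) = 0.530206.
c = 2·atan2(√a, √(1−a)) = 1.63124 rad → d = 6371·c ≈ 10392.66 km.

10393 km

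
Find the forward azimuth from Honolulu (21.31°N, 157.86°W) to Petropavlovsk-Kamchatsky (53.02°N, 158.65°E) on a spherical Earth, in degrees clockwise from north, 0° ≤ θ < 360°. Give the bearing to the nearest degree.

325°

Δλ = 158.65 − -157.86 = 316.51°; wrapped into (−180°, 180°]: -43.49°.
θ = atan2( sin Δλ · cos φ₂ , cos φ₁ · sin φ₂ − sin φ₁ · cos φ₂ · cos Δλ )
  = atan2(-0.41399, 0.58563) = -35.257° → normalised to [0°, 360°): 324.743°.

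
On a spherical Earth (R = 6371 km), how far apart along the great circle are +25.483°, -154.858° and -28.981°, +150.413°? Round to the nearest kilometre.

Δλ = 150.413 − -154.858 = 305.271°; wrapped into (−180°, 180°]: -54.729°.
Δφ = -28.981 − 25.483 = -54.464°.
a = sin²(Δφ/2) + cos φ₁ · cos φ₂ · sin²(Δλ/2) = 0.376234.
c = 2·atan2(√a, √(1−a)) = 1.32066 rad → d = 6371·c ≈ 8413.95 km.

8414 km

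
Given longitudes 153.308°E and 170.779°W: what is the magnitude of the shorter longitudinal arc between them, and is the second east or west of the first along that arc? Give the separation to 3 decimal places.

Raw difference: -170.779 − 153.308 = -324.087°.
Normalise into (−180°, 180°]: -324.087° + 360° = 35.913°.
Positive ⇒ the second point lies to the east; separation 35.913°.

35.913° east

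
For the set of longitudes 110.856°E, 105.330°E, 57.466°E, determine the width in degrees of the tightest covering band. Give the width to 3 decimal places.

53.390°

Sort the longitudes: +57.466°, +105.330°, +110.856°.
Eastward gaps between consecutive values (wrapping around): 47.864°, 5.526°, 306.610°.
Largest gap = 306.610° ⇒ minimal covering band is its complement: 360° − 306.610° = 53.390°.
Band runs from +57.466° eastward to +110.856°.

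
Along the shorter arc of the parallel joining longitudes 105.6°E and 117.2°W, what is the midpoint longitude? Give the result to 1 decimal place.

174.2°E

Signed shortest Δλ from +105.6° to -117.2° is +137.2°.
Midpoint longitude = +105.6° + (+137.2°)/2 = +105.6° + 68.6° = +174.2°.
(The naïve average (+105.6 + -117.2)/2 = -5.8° is on the wrong side of the globe.)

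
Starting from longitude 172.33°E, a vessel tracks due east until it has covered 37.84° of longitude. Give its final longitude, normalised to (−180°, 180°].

Start at +172.33°; shift +37.84° → +210.17°.
+210.17° lies outside (−180°, 180°]; subtract 360° → -149.83°.

149.83°W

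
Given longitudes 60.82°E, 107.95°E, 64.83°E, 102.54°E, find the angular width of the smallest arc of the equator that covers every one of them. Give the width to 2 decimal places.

Sort the longitudes: +60.82°, +64.83°, +102.54°, +107.95°.
Eastward gaps between consecutive values (wrapping around): 4.01°, 37.71°, 5.41°, 312.87°.
Largest gap = 312.87° ⇒ minimal covering band is its complement: 360° − 312.87° = 47.13°.
Band runs from +60.82° eastward to +107.95°.

47.13°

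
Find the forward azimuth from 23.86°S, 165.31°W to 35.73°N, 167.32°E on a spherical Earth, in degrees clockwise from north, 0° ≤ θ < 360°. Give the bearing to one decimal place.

335.7°

Δλ = 167.32 − -165.31 = 332.63°; wrapped into (−180°, 180°]: -27.37°.
θ = atan2( sin Δλ · cos φ₂ , cos φ₁ · sin φ₂ − sin φ₁ · cos φ₂ · cos Δλ )
  = atan2(-0.37320, 0.82567) = -24.323° → normalised to [0°, 360°): 335.677°.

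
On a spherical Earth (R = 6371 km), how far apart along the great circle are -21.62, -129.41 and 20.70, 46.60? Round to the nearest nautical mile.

10577 nmi

Δλ = 46.60 − -129.41 = 176.01°.
Δφ = 20.70 − -21.62 = 42.32°.
a = sin²(Δφ/2) + cos φ₁ · cos φ₂ · sin²(Δλ/2) = 0.998882.
c = 2·atan2(√a, √(1−a)) = 3.07470 rad → d = 6371·c ≈ 19588.89 km ≈ 10577.15 nmi.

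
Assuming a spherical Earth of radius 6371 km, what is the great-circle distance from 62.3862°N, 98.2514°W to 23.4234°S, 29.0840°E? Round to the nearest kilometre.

Δλ = 29.0840 − -98.2514 = 127.3354°.
Δφ = -23.4234 − 62.3862 = -85.8096°.
a = sin²(Δφ/2) + cos φ₁ · cos φ₂ · sin²(Δλ/2) = 0.805093.
c = 2·atan2(√a, √(1−a)) = 2.22709 rad → d = 6371·c ≈ 14188.79 km.

14189 km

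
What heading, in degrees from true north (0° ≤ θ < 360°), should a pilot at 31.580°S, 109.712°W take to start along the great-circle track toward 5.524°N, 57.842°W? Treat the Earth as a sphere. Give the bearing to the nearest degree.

Δλ = -57.842 − -109.712 = 51.870°.
θ = atan2( sin Δλ · cos φ₂ , cos φ₁ · sin φ₂ − sin φ₁ · cos φ₂ · cos Δλ )
  = atan2(0.78296, 0.40386) = 62.715° → normalised to [0°, 360°): 62.715°.

63°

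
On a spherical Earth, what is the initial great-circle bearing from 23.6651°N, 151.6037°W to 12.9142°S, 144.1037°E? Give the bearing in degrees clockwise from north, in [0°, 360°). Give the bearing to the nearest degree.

247°

Δλ = 144.1037 − -151.6037 = 295.7074°; wrapped into (−180°, 180°]: -64.2926°.
θ = atan2( sin Δλ · cos φ₂ , cos φ₁ · sin φ₂ − sin φ₁ · cos φ₂ · cos Δλ )
  = atan2(-0.87823, -0.37441) = -113.089° → normalised to [0°, 360°): 246.911°.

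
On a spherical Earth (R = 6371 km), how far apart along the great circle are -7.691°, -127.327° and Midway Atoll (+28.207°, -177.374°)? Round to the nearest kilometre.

Δλ = -177.374 − -127.327 = -50.047°.
Δφ = 28.207 − -7.691 = 35.898°.
a = sin²(Δφ/2) + cos φ₁ · cos φ₂ · sin²(Δλ/2) = 0.251223.
c = 2·atan2(√a, √(1−a)) = 1.05002 rad → d = 6371·c ≈ 6689.68 km.

6690 km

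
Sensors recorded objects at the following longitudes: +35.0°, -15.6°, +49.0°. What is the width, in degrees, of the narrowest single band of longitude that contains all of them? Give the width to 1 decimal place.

Sort the longitudes: -15.6°, +35.0°, +49.0°.
Eastward gaps between consecutive values (wrapping around): 50.6°, 14.0°, 295.4°.
Largest gap = 295.4° ⇒ minimal covering band is its complement: 360° − 295.4° = 64.6°.
Band runs from -15.6° eastward to +49.0°.

64.6°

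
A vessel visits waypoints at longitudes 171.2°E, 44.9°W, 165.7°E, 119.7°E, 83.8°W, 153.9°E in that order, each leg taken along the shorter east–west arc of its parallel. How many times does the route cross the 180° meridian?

4

Leg 1: +171.2° → -44.9°, shortest Δλ = 143.9° (east) — crosses 180°.
Leg 2: -44.9° → +165.7°, shortest Δλ = -149.4° (west) — crosses 180°.
Leg 3: +165.7° → +119.7°, shortest Δλ = -46.0° (west) — does not cross 180°.
Leg 4: +119.7° → -83.8°, shortest Δλ = 156.5° (east) — crosses 180°.
Leg 5: -83.8° → +153.9°, shortest Δλ = -122.3° (west) — crosses 180°.
Total crossings: 4.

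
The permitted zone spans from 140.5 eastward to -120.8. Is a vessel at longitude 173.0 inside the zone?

Yes

Band width going east from +140.5° to -120.8°: ((-120.8 − 140.5) mod 360) = 98.7°.
Offset of +173.0° east of the west edge: ((173.0 − 140.5) mod 360) = 32.5°.
32.5° ≤ 98.7° ⇒ inside.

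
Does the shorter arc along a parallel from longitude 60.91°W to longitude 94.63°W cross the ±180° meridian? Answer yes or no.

No

Signed shortest Δλ = ((-94.63 − -60.91 + 180) mod 360) − 180 = -33.72°.
Going west by 33.72° from -60.91° reaches -94.63° without touching 180°.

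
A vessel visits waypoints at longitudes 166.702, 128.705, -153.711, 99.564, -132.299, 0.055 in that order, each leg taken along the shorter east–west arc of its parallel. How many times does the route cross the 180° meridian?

Leg 1: +166.702° → +128.705°, shortest Δλ = -37.997° (west) — does not cross 180°.
Leg 2: +128.705° → -153.711°, shortest Δλ = 77.584° (east) — crosses 180°.
Leg 3: -153.711° → +99.564°, shortest Δλ = -106.725° (west) — crosses 180°.
Leg 4: +99.564° → -132.299°, shortest Δλ = 128.137° (east) — crosses 180°.
Leg 5: -132.299° → +0.055°, shortest Δλ = 132.354° (east) — does not cross 180°.
Total crossings: 3.

3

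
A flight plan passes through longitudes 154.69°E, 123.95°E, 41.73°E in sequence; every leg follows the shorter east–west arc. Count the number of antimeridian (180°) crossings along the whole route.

Leg 1: +154.69° → +123.95°, shortest Δλ = -30.74° (west) — does not cross 180°.
Leg 2: +123.95° → +41.73°, shortest Δλ = -82.22° (west) — does not cross 180°.
Total crossings: 0.

0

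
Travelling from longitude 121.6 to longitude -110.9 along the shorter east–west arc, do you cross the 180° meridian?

Naïve |-110.9 − 121.6| = 232.5° > 180°, so the shorter arc goes the other way round — across 180°.
Signed shortest Δλ = ((-110.9 − 121.6 + 180) mod 360) − 180 = 127.5°.
Going east by 127.5° from +121.6° passes through 180° before reaching -110.9°.

Yes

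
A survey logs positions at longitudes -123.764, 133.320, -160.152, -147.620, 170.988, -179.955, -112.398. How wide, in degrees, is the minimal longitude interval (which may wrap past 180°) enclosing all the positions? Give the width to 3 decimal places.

Sort the longitudes: -179.955°, -160.152°, -147.620°, -123.764°, -112.398°, +133.320°, +170.988°.
Eastward gaps between consecutive values (wrapping around): 19.803°, 12.532°, 23.856°, 11.366°, 245.718°, 37.668°, 9.057°.
Largest gap = 245.718° ⇒ minimal covering band is its complement: 360° − 245.718° = 114.282°.
Band runs from +133.320° eastward to -112.398°, crossing the antimeridian.

114.282°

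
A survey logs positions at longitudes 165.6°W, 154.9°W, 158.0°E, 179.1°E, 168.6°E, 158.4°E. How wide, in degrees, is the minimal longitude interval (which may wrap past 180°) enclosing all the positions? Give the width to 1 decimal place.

47.1°

Sort the longitudes: -165.6°, -154.9°, +158.0°, +158.4°, +168.6°, +179.1°.
Eastward gaps between consecutive values (wrapping around): 10.7°, 312.9°, 0.4°, 10.2°, 10.5°, 15.3°.
Largest gap = 312.9° ⇒ minimal covering band is its complement: 360° − 312.9° = 47.1°.
Band runs from +158.0° eastward to -154.9°, crossing the antimeridian.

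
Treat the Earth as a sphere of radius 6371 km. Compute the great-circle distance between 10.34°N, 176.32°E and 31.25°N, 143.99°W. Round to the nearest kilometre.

Δλ = -143.99 − 176.32 = -320.31°; wrapped into (−180°, 180°]: 39.69°.
Δφ = 31.25 − 10.34 = 20.91°.
a = sin²(Δφ/2) + cos φ₁ · cos φ₂ · sin²(Δλ/2) = 0.129853.
c = 2·atan2(√a, √(1−a)) = 0.73729 rad → d = 6371·c ≈ 4697.26 km.

4697 km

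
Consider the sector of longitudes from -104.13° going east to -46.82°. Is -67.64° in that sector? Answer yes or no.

Band width going east from -104.13° to -46.82°: ((-46.82 − -104.13) mod 360) = 57.31°.
Offset of -67.64° east of the west edge: ((-67.64 − -104.13) mod 360) = 36.49°.
36.49° ≤ 57.31° ⇒ inside.

Yes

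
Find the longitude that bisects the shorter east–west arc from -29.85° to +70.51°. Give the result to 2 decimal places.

+20.33°

Signed shortest Δλ from -29.85° to +70.51° is +100.36°.
Midpoint longitude = -29.85° + (+100.36°)/2 = -29.85° + 50.18° = +20.33°.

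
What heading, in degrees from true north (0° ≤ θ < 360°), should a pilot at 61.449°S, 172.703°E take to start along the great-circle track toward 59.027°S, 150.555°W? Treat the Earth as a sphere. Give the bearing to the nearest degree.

Δλ = -150.555 − 172.703 = -323.258°; wrapped into (−180°, 180°]: 36.742°.
θ = atan2( sin Δλ · cos φ₂ , cos φ₁ · sin φ₂ − sin φ₁ · cos φ₂ · cos Δλ )
  = atan2(0.30786, -0.04755) = 98.779° → normalised to [0°, 360°): 98.779°.

99°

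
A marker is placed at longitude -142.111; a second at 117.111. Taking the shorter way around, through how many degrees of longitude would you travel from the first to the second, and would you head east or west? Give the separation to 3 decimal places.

Raw difference: 117.111 − -142.111 = 259.222°.
Normalise into (−180°, 180°]: 259.222° − 360° = -100.778°.
Negative ⇒ the second point lies to the west; separation 100.778°.

100.778° west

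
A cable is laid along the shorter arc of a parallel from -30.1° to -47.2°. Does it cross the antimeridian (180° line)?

No

Signed shortest Δλ = ((-47.2 − -30.1 + 180) mod 360) − 180 = -17.1°.
Going west by 17.1° from -30.1° reaches -47.2° without touching 180°.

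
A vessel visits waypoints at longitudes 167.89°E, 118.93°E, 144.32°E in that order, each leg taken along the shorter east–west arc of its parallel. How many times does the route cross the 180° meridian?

Leg 1: +167.89° → +118.93°, shortest Δλ = -48.96° (west) — does not cross 180°.
Leg 2: +118.93° → +144.32°, shortest Δλ = 25.39° (east) — does not cross 180°.
Total crossings: 0.

0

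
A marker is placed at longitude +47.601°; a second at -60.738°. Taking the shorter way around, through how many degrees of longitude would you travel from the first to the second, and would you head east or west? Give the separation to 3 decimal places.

Raw difference: -60.738 − 47.601 = -108.339°.
Normalise into (−180°, 180°]: -108.339° stays -108.339°.
Negative ⇒ the second point lies to the west; separation 108.339°.

108.339° west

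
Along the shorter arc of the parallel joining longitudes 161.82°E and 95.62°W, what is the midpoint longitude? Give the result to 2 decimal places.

146.90°W

Signed shortest Δλ from +161.82° to -95.62° is +102.56°.
Midpoint longitude = +161.82° + (+102.56°)/2 = +161.82° + 51.28° = +213.10°.
Normalise into (−180°, 180°]: -146.90°.
(The naïve average (+161.82 + -95.62)/2 = 33.1° is on the wrong side of the globe.)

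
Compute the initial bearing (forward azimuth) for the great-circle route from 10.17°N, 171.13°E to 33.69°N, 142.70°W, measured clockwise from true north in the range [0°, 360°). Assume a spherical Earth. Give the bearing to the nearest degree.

Δλ = -142.70 − 171.13 = -313.83°; wrapped into (−180°, 180°]: 46.17°.
θ = atan2( sin Δλ · cos φ₂ , cos φ₁ · sin φ₂ − sin φ₁ · cos φ₂ · cos Δλ )
  = atan2(0.60024, 0.44424) = 53.495° → normalised to [0°, 360°): 53.495°.

53°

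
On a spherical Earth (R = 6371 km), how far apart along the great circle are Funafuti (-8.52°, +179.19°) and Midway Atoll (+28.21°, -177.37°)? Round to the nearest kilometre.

Δλ = -177.37 − 179.19 = -356.56°; wrapped into (−180°, 180°]: 3.44°.
Δφ = 28.21 − -8.52 = 36.73°.
a = sin²(Δφ/2) + cos φ₁ · cos φ₂ · sin²(Δλ/2) = 0.100054.
c = 2·atan2(√a, √(1−a)) = 0.64368 rad → d = 6371·c ≈ 4100.89 km.

4101 km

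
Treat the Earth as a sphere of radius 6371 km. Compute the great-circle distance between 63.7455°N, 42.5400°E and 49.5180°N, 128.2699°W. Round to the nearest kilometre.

Δλ = -128.2699 − 42.5400 = -170.8099°.
Δφ = 49.5180 − 63.7455 = -14.2275°.
a = sin²(Δφ/2) + cos φ₁ · cos φ₂ · sin²(Δλ/2) = 0.300677.
c = 2·atan2(√a, √(1−a)) = 1.16076 rad → d = 6371·c ≈ 7395.17 km.

7395 km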